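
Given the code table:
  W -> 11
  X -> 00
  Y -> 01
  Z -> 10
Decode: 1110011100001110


Decoding:
11 -> W
10 -> Z
01 -> Y
11 -> W
00 -> X
00 -> X
11 -> W
10 -> Z


Result: WZYWXXWZ


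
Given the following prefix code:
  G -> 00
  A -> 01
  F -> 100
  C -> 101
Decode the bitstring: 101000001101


Decoding step by step:
Bits 101 -> C
Bits 00 -> G
Bits 00 -> G
Bits 01 -> A
Bits 101 -> C


Decoded message: CGGAC


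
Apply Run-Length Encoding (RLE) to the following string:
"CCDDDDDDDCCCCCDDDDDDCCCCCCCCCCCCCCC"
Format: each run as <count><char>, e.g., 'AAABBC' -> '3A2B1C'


Scanning runs left to right:
  i=0: run of 'C' x 2 -> '2C'
  i=2: run of 'D' x 7 -> '7D'
  i=9: run of 'C' x 5 -> '5C'
  i=14: run of 'D' x 6 -> '6D'
  i=20: run of 'C' x 15 -> '15C'

RLE = 2C7D5C6D15C


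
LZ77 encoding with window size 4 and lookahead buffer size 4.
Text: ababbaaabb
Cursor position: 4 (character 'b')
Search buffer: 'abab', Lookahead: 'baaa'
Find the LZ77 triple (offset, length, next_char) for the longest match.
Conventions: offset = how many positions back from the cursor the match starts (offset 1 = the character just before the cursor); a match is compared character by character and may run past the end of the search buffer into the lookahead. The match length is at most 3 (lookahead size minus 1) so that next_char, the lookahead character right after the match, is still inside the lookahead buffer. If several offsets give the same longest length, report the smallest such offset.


Try each offset into the search buffer:
  offset=1 (pos 3, char 'b'): match length 1
  offset=2 (pos 2, char 'a'): match length 0
  offset=3 (pos 1, char 'b'): match length 2
  offset=4 (pos 0, char 'a'): match length 0
Longest match has length 2 at offset 3.
next_char = character at position 4 + 2 = 6 -> 'a'

Best match: offset=3, length=2 (matching 'ba' starting at position 1)
LZ77 triple: (3, 2, 'a')


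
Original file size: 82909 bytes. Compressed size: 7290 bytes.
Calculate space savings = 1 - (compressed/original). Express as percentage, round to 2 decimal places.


ratio = compressed/original = 7290/82909 = 0.087928
savings = 1 - ratio = 1 - 0.087928 = 0.912072
as a percentage: 0.912072 * 100 = 91.21%

Space savings = 1 - 7290/82909 = 91.21%


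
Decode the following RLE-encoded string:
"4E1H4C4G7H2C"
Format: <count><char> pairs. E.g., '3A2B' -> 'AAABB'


Expanding each <count><char> pair:
  4E -> 'EEEE'
  1H -> 'H'
  4C -> 'CCCC'
  4G -> 'GGGG'
  7H -> 'HHHHHHH'
  2C -> 'CC'

Decoded = EEEEHCCCCGGGGHHHHHHHCC


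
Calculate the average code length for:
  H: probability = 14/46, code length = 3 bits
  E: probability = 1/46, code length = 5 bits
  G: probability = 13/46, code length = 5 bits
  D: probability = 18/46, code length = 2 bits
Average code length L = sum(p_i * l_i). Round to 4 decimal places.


Weighted contributions p_i * l_i:
  H: (14/46) * 3 = 42/46
  E: (1/46) * 5 = 5/46
  G: (13/46) * 5 = 65/46
  D: (18/46) * 2 = 36/46
Sum = (42 + 5 + 65 + 36)/46 = 148/46

L = 148/46 = 3.2174 bits/symbol


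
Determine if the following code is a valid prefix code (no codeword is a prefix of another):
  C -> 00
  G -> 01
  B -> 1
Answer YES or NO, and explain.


Checking each pair (does one codeword prefix another?):
  C='00' vs G='01': no prefix
  C='00' vs B='1': no prefix
  G='01' vs C='00': no prefix
  G='01' vs B='1': no prefix
  B='1' vs C='00': no prefix
  B='1' vs G='01': no prefix
No violation found over all pairs.

YES -- this is a valid prefix code. No codeword is a prefix of any other codeword.


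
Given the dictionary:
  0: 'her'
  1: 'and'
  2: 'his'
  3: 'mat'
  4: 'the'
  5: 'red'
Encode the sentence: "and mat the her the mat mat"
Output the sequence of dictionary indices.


Look up each word in the dictionary:
  'and' -> 1
  'mat' -> 3
  'the' -> 4
  'her' -> 0
  'the' -> 4
  'mat' -> 3
  'mat' -> 3

Encoded: [1, 3, 4, 0, 4, 3, 3]


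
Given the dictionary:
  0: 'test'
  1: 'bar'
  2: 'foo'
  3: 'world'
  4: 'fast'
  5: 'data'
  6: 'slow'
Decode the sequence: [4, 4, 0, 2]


Look up each index in the dictionary:
  4 -> 'fast'
  4 -> 'fast'
  0 -> 'test'
  2 -> 'foo'

Decoded: "fast fast test foo"


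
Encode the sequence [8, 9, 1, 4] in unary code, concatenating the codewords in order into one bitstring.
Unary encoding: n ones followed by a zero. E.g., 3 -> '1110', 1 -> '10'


Encode each number as n ones followed by a terminating 0:
  8 -> 111111110 (9 bits)
  9 -> 1111111110 (10 bits)
  1 -> 10 (2 bits)
  4 -> 11110 (5 bits)
Total length = 9 + 10 + 2 + 5 = 26 bits.

Unary([8, 9, 1, 4]) = 11111111011111111101011110 (26 bits)


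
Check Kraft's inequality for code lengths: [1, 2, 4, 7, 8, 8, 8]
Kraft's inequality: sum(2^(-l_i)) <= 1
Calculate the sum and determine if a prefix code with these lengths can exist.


Sum = 2^(-1) + 2^(-2) + 2^(-4) + 2^(-7) + 2^(-8) + 2^(-8) + 2^(-8)
    = 0.5 + 0.25 + 0.0625 + 0.0078125 + 0.00390625 + 0.00390625 + 0.00390625
    = 213/256 = 0.83203125
Since 0.83203125 <= 1, Kraft's inequality IS satisfied.
A prefix code with these lengths CAN exist.

Kraft sum = 0.83203125. Satisfied.


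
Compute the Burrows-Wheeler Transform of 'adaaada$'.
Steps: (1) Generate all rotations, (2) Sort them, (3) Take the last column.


Rotations (sorted):
  0: $adaaada -> last char: a
  1: a$adaaad -> last char: d
  2: aaada$ad -> last char: d
  3: aada$ada -> last char: a
  4: ada$adaa -> last char: a
  5: adaaada$ -> last char: $
  6: da$adaaa -> last char: a
  7: daaada$a -> last char: a


BWT = addaa$aa


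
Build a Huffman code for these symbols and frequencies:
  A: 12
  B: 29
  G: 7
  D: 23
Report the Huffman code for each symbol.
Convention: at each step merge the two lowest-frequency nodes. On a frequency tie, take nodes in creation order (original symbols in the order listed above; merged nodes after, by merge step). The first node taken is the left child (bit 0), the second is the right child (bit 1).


Huffman tree construction:
Step 1: Merge G(7) + A(12) = 19
Step 2: Merge (G+A)(19) + D(23) = 42
Step 3: Merge B(29) + ((G+A)+D)(42) = 71
Read each symbol's code off the tree from the root (left child = 0, right child = 1).

Codes:
  A: 101 (length 3)
  B: 0 (length 1)
  G: 100 (length 3)
  D: 11 (length 2)
Average code length: 132/71 = 1.8592 bits/symbol


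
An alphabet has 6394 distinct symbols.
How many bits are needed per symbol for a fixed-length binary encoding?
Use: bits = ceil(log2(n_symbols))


log2(6394) = 12.6425
Bracket: 2^12 = 4096 < 6394 <= 2^13 = 8192
So ceil(log2(6394)) = 13

bits = ceil(log2(6394)) = ceil(12.6425) = 13 bits


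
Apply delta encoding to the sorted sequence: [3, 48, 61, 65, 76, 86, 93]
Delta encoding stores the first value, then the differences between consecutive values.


First value: 3
Deltas:
  48 - 3 = 45
  61 - 48 = 13
  65 - 61 = 4
  76 - 65 = 11
  86 - 76 = 10
  93 - 86 = 7


Delta encoded: [3, 45, 13, 4, 11, 10, 7]


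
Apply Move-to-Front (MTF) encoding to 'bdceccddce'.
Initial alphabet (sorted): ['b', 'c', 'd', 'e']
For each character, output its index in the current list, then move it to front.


MTF encoding:
'b': index 0 in ['b', 'c', 'd', 'e'] -> ['b', 'c', 'd', 'e']
'd': index 2 in ['b', 'c', 'd', 'e'] -> ['d', 'b', 'c', 'e']
'c': index 2 in ['d', 'b', 'c', 'e'] -> ['c', 'd', 'b', 'e']
'e': index 3 in ['c', 'd', 'b', 'e'] -> ['e', 'c', 'd', 'b']
'c': index 1 in ['e', 'c', 'd', 'b'] -> ['c', 'e', 'd', 'b']
'c': index 0 in ['c', 'e', 'd', 'b'] -> ['c', 'e', 'd', 'b']
'd': index 2 in ['c', 'e', 'd', 'b'] -> ['d', 'c', 'e', 'b']
'd': index 0 in ['d', 'c', 'e', 'b'] -> ['d', 'c', 'e', 'b']
'c': index 1 in ['d', 'c', 'e', 'b'] -> ['c', 'd', 'e', 'b']
'e': index 2 in ['c', 'd', 'e', 'b'] -> ['e', 'c', 'd', 'b']


Output: [0, 2, 2, 3, 1, 0, 2, 0, 1, 2]


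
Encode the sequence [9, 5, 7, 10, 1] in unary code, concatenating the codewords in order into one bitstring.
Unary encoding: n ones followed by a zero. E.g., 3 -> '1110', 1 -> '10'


Encode each number as n ones followed by a terminating 0:
  9 -> 1111111110 (10 bits)
  5 -> 111110 (6 bits)
  7 -> 11111110 (8 bits)
  10 -> 11111111110 (11 bits)
  1 -> 10 (2 bits)
Total length = 10 + 6 + 8 + 11 + 2 = 37 bits.

Unary([9, 5, 7, 10, 1]) = 1111111110111110111111101111111111010 (37 bits)


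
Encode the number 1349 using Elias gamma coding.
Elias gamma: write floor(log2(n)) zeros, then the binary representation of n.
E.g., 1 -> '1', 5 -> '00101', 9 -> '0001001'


num_bits = floor(log2(1349)) + 1 = 11
leading_zeros = num_bits - 1 = 10
binary(1349) = 10101000101

Elias gamma(1349) = '0000000000' + '10101000101' = 000000000010101000101 (21 bits)


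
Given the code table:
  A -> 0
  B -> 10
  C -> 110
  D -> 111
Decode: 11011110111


Decoding:
110 -> C
111 -> D
10 -> B
111 -> D


Result: CDBD


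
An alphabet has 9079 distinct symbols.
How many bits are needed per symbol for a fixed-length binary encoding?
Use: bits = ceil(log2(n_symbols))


log2(9079) = 13.1483
Bracket: 2^13 = 8192 < 9079 <= 2^14 = 16384
So ceil(log2(9079)) = 14

bits = ceil(log2(9079)) = ceil(13.1483) = 14 bits


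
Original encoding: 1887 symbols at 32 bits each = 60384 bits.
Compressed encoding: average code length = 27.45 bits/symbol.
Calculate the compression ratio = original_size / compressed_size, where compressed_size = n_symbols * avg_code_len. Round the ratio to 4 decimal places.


original_size = n_symbols * orig_bits = 1887 * 32 = 60384 bits
compressed_size = n_symbols * avg_code_len = 1887 * 27.45 = 51798.15 bits
ratio = original_size / compressed_size = 60384 / 51798.15 = 1.1658

Compression ratio = 1.1658


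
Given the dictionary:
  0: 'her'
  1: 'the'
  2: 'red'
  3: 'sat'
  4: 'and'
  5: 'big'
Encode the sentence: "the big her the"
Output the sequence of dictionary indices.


Look up each word in the dictionary:
  'the' -> 1
  'big' -> 5
  'her' -> 0
  'the' -> 1

Encoded: [1, 5, 0, 1]


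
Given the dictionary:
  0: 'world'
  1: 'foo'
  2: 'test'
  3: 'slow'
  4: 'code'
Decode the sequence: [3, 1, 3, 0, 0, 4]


Look up each index in the dictionary:
  3 -> 'slow'
  1 -> 'foo'
  3 -> 'slow'
  0 -> 'world'
  0 -> 'world'
  4 -> 'code'

Decoded: "slow foo slow world world code"


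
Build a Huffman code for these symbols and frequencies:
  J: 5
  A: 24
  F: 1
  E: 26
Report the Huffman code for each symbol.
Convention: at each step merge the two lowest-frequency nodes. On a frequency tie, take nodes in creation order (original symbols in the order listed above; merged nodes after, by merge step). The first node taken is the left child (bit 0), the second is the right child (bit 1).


Huffman tree construction:
Step 1: Merge F(1) + J(5) = 6
Step 2: Merge (F+J)(6) + A(24) = 30
Step 3: Merge E(26) + ((F+J)+A)(30) = 56
Read each symbol's code off the tree from the root (left child = 0, right child = 1).

Codes:
  J: 101 (length 3)
  A: 11 (length 2)
  F: 100 (length 3)
  E: 0 (length 1)
Average code length: 92/56 = 1.6429 bits/symbol


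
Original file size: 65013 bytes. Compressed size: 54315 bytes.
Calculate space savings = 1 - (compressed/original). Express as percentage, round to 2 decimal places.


ratio = compressed/original = 54315/65013 = 0.835448
savings = 1 - ratio = 1 - 0.835448 = 0.164552
as a percentage: 0.164552 * 100 = 16.46%

Space savings = 1 - 54315/65013 = 16.46%


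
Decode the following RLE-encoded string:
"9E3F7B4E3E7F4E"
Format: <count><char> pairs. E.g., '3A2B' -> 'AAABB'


Expanding each <count><char> pair:
  9E -> 'EEEEEEEEE'
  3F -> 'FFF'
  7B -> 'BBBBBBB'
  4E -> 'EEEE'
  3E -> 'EEE'
  7F -> 'FFFFFFF'
  4E -> 'EEEE'

Decoded = EEEEEEEEEFFFBBBBBBBEEEEEEEFFFFFFFEEEE


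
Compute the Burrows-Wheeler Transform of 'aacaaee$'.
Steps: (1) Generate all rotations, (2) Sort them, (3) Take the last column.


Rotations (sorted):
  0: $aacaaee -> last char: e
  1: aacaaee$ -> last char: $
  2: aaee$aac -> last char: c
  3: acaaee$a -> last char: a
  4: aee$aaca -> last char: a
  5: caaee$aa -> last char: a
  6: e$aacaae -> last char: e
  7: ee$aacaa -> last char: a


BWT = e$caaaea


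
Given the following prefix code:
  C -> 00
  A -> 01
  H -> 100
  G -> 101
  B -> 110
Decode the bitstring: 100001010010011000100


Decoding step by step:
Bits 100 -> H
Bits 00 -> C
Bits 101 -> G
Bits 00 -> C
Bits 100 -> H
Bits 110 -> B
Bits 00 -> C
Bits 100 -> H


Decoded message: HCGCHBCH


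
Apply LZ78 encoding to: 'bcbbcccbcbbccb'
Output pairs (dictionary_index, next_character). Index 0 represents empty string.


LZ78 encoding steps:
Dictionary: {0: ''}
Step 1: w='' (idx 0), next='b' -> output (0, 'b'), add 'b' as idx 1
Step 2: w='' (idx 0), next='c' -> output (0, 'c'), add 'c' as idx 2
Step 3: w='b' (idx 1), next='b' -> output (1, 'b'), add 'bb' as idx 3
Step 4: w='c' (idx 2), next='c' -> output (2, 'c'), add 'cc' as idx 4
Step 5: w='c' (idx 2), next='b' -> output (2, 'b'), add 'cb' as idx 5
Step 6: w='cb' (idx 5), next='b' -> output (5, 'b'), add 'cbb' as idx 6
Step 7: w='cc' (idx 4), next='b' -> output (4, 'b'), add 'ccb' as idx 7


Encoded: [(0, 'b'), (0, 'c'), (1, 'b'), (2, 'c'), (2, 'b'), (5, 'b'), (4, 'b')]


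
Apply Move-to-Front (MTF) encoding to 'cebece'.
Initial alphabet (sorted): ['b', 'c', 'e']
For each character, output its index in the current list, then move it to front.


MTF encoding:
'c': index 1 in ['b', 'c', 'e'] -> ['c', 'b', 'e']
'e': index 2 in ['c', 'b', 'e'] -> ['e', 'c', 'b']
'b': index 2 in ['e', 'c', 'b'] -> ['b', 'e', 'c']
'e': index 1 in ['b', 'e', 'c'] -> ['e', 'b', 'c']
'c': index 2 in ['e', 'b', 'c'] -> ['c', 'e', 'b']
'e': index 1 in ['c', 'e', 'b'] -> ['e', 'c', 'b']


Output: [1, 2, 2, 1, 2, 1]


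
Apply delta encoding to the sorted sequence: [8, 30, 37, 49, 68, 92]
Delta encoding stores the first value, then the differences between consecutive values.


First value: 8
Deltas:
  30 - 8 = 22
  37 - 30 = 7
  49 - 37 = 12
  68 - 49 = 19
  92 - 68 = 24


Delta encoded: [8, 22, 7, 12, 19, 24]


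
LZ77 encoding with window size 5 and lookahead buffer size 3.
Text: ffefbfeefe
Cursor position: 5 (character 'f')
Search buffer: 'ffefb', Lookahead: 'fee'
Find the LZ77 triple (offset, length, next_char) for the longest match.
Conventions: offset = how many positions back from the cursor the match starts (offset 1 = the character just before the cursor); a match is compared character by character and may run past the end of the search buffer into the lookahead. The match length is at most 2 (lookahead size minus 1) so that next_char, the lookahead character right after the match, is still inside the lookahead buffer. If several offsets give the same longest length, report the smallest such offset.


Try each offset into the search buffer:
  offset=1 (pos 4, char 'b'): match length 0
  offset=2 (pos 3, char 'f'): match length 1
  offset=3 (pos 2, char 'e'): match length 0
  offset=4 (pos 1, char 'f'): match length 2
  offset=5 (pos 0, char 'f'): match length 1
Longest match has length 2 at offset 4.
next_char = character at position 5 + 2 = 7 -> 'e'

Best match: offset=4, length=2 (matching 'fe' starting at position 1)
LZ77 triple: (4, 2, 'e')


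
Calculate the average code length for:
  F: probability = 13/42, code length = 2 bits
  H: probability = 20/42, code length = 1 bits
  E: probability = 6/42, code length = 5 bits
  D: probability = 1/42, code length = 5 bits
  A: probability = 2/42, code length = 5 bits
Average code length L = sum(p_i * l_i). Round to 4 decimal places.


Weighted contributions p_i * l_i:
  F: (13/42) * 2 = 26/42
  H: (20/42) * 1 = 20/42
  E: (6/42) * 5 = 30/42
  D: (1/42) * 5 = 5/42
  A: (2/42) * 5 = 10/42
Sum = (26 + 20 + 30 + 5 + 10)/42 = 91/42

L = 91/42 = 2.1667 bits/symbol


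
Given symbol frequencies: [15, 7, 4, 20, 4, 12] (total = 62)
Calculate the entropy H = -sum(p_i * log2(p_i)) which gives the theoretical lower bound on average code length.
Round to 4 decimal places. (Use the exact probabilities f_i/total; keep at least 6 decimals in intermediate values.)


Per-symbol terms -p_i * log2(p_i) with p_i = f_i/62:
  p = 15/62 = 0.241935: log2(p) = -2.047306, -p*log2(p) = 0.495316
  p = 7/62 = 0.112903: log2(p) = -3.146841, -p*log2(p) = 0.355289
  p = 4/62 = 0.064516: log2(p) = -3.954196, -p*log2(p) = 0.255109
  p = 20/62 = 0.322581: log2(p) = -1.632268, -p*log2(p) = 0.526538
  p = 4/62 = 0.064516: log2(p) = -3.954196, -p*log2(p) = 0.255109
  p = 12/62 = 0.193548: log2(p) = -2.369234, -p*log2(p) = 0.458561
H = 0.495316 + 0.355289 + 0.255109 + 0.526538 + 0.255109 + 0.458561 = 2.345922

H = 2.3459 bits/symbol


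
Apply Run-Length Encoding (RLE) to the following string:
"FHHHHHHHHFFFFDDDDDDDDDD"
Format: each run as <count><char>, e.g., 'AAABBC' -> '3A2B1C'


Scanning runs left to right:
  i=0: run of 'F' x 1 -> '1F'
  i=1: run of 'H' x 8 -> '8H'
  i=9: run of 'F' x 4 -> '4F'
  i=13: run of 'D' x 10 -> '10D'

RLE = 1F8H4F10D


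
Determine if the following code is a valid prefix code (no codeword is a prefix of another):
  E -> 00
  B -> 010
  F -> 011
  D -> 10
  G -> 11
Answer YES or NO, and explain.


Checking each pair (does one codeword prefix another?):
  E='00' vs B='010': no prefix
  E='00' vs F='011': no prefix
  E='00' vs D='10': no prefix
  E='00' vs G='11': no prefix
  B='010' vs E='00': no prefix
  B='010' vs F='011': no prefix
  B='010' vs D='10': no prefix
  B='010' vs G='11': no prefix
  F='011' vs E='00': no prefix
  F='011' vs B='010': no prefix
  F='011' vs D='10': no prefix
  F='011' vs G='11': no prefix
  D='10' vs E='00': no prefix
  D='10' vs B='010': no prefix
  D='10' vs F='011': no prefix
  D='10' vs G='11': no prefix
  G='11' vs E='00': no prefix
  G='11' vs B='010': no prefix
  G='11' vs F='011': no prefix
  G='11' vs D='10': no prefix
No violation found over all pairs.

YES -- this is a valid prefix code. No codeword is a prefix of any other codeword.


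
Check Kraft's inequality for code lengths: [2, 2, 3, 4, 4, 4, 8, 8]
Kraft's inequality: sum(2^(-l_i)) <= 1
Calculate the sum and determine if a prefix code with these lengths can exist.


Sum = 2^(-2) + 2^(-2) + 2^(-3) + 2^(-4) + 2^(-4) + 2^(-4) + 2^(-8) + 2^(-8)
    = 0.25 + 0.25 + 0.125 + 0.0625 + 0.0625 + 0.0625 + 0.00390625 + 0.00390625
    = 210/256 = 0.8203125
Since 0.8203125 <= 1, Kraft's inequality IS satisfied.
A prefix code with these lengths CAN exist.

Kraft sum = 0.8203125. Satisfied.


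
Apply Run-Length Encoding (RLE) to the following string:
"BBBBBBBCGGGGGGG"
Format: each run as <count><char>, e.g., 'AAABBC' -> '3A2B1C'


Scanning runs left to right:
  i=0: run of 'B' x 7 -> '7B'
  i=7: run of 'C' x 1 -> '1C'
  i=8: run of 'G' x 7 -> '7G'

RLE = 7B1C7G


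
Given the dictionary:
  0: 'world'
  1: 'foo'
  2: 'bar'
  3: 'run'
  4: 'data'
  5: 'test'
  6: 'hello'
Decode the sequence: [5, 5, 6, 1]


Look up each index in the dictionary:
  5 -> 'test'
  5 -> 'test'
  6 -> 'hello'
  1 -> 'foo'

Decoded: "test test hello foo"


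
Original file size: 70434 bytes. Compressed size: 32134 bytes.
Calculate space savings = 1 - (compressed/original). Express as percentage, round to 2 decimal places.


ratio = compressed/original = 32134/70434 = 0.456229
savings = 1 - ratio = 1 - 0.456229 = 0.543771
as a percentage: 0.543771 * 100 = 54.38%

Space savings = 1 - 32134/70434 = 54.38%


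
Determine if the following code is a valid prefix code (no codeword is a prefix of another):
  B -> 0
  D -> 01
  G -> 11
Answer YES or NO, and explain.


Checking each pair (does one codeword prefix another?):
  B='0' vs D='01': prefix -- VIOLATION

NO -- this is NOT a valid prefix code. B (0) is a prefix of D (01).


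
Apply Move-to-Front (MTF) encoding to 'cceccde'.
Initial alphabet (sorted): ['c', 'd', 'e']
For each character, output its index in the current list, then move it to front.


MTF encoding:
'c': index 0 in ['c', 'd', 'e'] -> ['c', 'd', 'e']
'c': index 0 in ['c', 'd', 'e'] -> ['c', 'd', 'e']
'e': index 2 in ['c', 'd', 'e'] -> ['e', 'c', 'd']
'c': index 1 in ['e', 'c', 'd'] -> ['c', 'e', 'd']
'c': index 0 in ['c', 'e', 'd'] -> ['c', 'e', 'd']
'd': index 2 in ['c', 'e', 'd'] -> ['d', 'c', 'e']
'e': index 2 in ['d', 'c', 'e'] -> ['e', 'd', 'c']


Output: [0, 0, 2, 1, 0, 2, 2]


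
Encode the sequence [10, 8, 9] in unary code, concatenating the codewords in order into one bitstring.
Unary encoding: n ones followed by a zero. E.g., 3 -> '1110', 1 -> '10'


Encode each number as n ones followed by a terminating 0:
  10 -> 11111111110 (11 bits)
  8 -> 111111110 (9 bits)
  9 -> 1111111110 (10 bits)
Total length = 11 + 9 + 10 = 30 bits.

Unary([10, 8, 9]) = 111111111101111111101111111110 (30 bits)


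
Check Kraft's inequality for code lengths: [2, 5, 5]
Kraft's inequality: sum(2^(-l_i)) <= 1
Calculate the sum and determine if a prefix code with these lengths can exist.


Sum = 2^(-2) + 2^(-5) + 2^(-5)
    = 0.25 + 0.03125 + 0.03125
    = 10/32 = 0.3125
Since 0.3125 <= 1, Kraft's inequality IS satisfied.
A prefix code with these lengths CAN exist.

Kraft sum = 0.3125. Satisfied.


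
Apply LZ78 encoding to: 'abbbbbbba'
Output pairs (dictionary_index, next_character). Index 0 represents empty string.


LZ78 encoding steps:
Dictionary: {0: ''}
Step 1: w='' (idx 0), next='a' -> output (0, 'a'), add 'a' as idx 1
Step 2: w='' (idx 0), next='b' -> output (0, 'b'), add 'b' as idx 2
Step 3: w='b' (idx 2), next='b' -> output (2, 'b'), add 'bb' as idx 3
Step 4: w='bb' (idx 3), next='b' -> output (3, 'b'), add 'bbb' as idx 4
Step 5: w='b' (idx 2), next='a' -> output (2, 'a'), add 'ba' as idx 5


Encoded: [(0, 'a'), (0, 'b'), (2, 'b'), (3, 'b'), (2, 'a')]


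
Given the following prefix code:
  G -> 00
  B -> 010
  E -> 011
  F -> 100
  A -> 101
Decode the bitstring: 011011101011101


Decoding step by step:
Bits 011 -> E
Bits 011 -> E
Bits 101 -> A
Bits 011 -> E
Bits 101 -> A


Decoded message: EEAEA


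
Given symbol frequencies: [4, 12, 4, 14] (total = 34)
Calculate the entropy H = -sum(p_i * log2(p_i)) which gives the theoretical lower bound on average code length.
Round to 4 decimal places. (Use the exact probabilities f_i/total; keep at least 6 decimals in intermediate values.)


Per-symbol terms -p_i * log2(p_i) with p_i = f_i/34:
  p = 4/34 = 0.117647: log2(p) = -3.087463, -p*log2(p) = 0.363231
  p = 12/34 = 0.352941: log2(p) = -1.502500, -p*log2(p) = 0.530294
  p = 4/34 = 0.117647: log2(p) = -3.087463, -p*log2(p) = 0.363231
  p = 14/34 = 0.411765: log2(p) = -1.280108, -p*log2(p) = 0.527103
H = 0.363231 + 0.530294 + 0.363231 + 0.527103 = 1.783859

H = 1.7839 bits/symbol


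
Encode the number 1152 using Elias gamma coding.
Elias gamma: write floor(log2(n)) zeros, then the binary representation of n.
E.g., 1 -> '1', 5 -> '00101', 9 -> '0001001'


num_bits = floor(log2(1152)) + 1 = 11
leading_zeros = num_bits - 1 = 10
binary(1152) = 10010000000

Elias gamma(1152) = '0000000000' + '10010000000' = 000000000010010000000 (21 bits)


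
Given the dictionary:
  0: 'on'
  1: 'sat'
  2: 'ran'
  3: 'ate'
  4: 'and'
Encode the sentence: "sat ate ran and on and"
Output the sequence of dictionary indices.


Look up each word in the dictionary:
  'sat' -> 1
  'ate' -> 3
  'ran' -> 2
  'and' -> 4
  'on' -> 0
  'and' -> 4

Encoded: [1, 3, 2, 4, 0, 4]


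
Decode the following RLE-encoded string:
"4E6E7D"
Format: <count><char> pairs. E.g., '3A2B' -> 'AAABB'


Expanding each <count><char> pair:
  4E -> 'EEEE'
  6E -> 'EEEEEE'
  7D -> 'DDDDDDD'

Decoded = EEEEEEEEEEDDDDDDD


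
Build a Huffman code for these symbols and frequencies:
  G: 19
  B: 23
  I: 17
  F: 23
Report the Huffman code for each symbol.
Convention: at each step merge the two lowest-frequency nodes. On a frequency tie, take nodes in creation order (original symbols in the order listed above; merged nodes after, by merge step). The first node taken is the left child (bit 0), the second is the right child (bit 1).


Huffman tree construction:
Step 1: Merge I(17) + G(19) = 36
Step 2: Merge B(23) + F(23) = 46
Step 3: Merge (I+G)(36) + (B+F)(46) = 82
Read each symbol's code off the tree from the root (left child = 0, right child = 1).

Codes:
  G: 01 (length 2)
  B: 10 (length 2)
  I: 00 (length 2)
  F: 11 (length 2)
Average code length: 164/82 = 2.0000 bits/symbol


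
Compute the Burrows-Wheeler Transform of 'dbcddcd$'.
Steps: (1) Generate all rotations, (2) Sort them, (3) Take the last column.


Rotations (sorted):
  0: $dbcddcd -> last char: d
  1: bcddcd$d -> last char: d
  2: cd$dbcdd -> last char: d
  3: cddcd$db -> last char: b
  4: d$dbcddc -> last char: c
  5: dbcddcd$ -> last char: $
  6: dcd$dbcd -> last char: d
  7: ddcd$dbc -> last char: c


BWT = dddbc$dc


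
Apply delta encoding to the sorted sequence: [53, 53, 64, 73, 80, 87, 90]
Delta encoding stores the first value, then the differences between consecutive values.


First value: 53
Deltas:
  53 - 53 = 0
  64 - 53 = 11
  73 - 64 = 9
  80 - 73 = 7
  87 - 80 = 7
  90 - 87 = 3


Delta encoded: [53, 0, 11, 9, 7, 7, 3]


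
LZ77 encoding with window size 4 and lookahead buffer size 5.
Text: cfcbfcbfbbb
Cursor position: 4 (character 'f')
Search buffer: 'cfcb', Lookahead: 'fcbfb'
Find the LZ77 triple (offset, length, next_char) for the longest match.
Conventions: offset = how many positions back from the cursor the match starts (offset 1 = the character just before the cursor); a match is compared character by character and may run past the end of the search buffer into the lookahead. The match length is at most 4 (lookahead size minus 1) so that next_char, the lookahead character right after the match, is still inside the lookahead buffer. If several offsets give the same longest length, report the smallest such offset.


Try each offset into the search buffer:
  offset=1 (pos 3, char 'b'): match length 0
  offset=2 (pos 2, char 'c'): match length 0
  offset=3 (pos 1, char 'f'): match length 4
  offset=4 (pos 0, char 'c'): match length 0
Longest match has length 4 at offset 3.
next_char = character at position 4 + 4 = 8 -> 'b'

Best match: offset=3, length=4 (matching 'fcbf' starting at position 1)
LZ77 triple: (3, 4, 'b')


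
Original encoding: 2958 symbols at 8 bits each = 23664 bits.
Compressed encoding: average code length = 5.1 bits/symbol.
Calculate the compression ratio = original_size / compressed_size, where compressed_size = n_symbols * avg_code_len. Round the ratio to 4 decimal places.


original_size = n_symbols * orig_bits = 2958 * 8 = 23664 bits
compressed_size = n_symbols * avg_code_len = 2958 * 5.1 = 15085.8 bits
ratio = original_size / compressed_size = 23664 / 15085.8 = 1.5686

Compression ratio = 1.5686


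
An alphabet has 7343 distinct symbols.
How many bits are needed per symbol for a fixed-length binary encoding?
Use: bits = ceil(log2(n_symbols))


log2(7343) = 12.8422
Bracket: 2^12 = 4096 < 7343 <= 2^13 = 8192
So ceil(log2(7343)) = 13

bits = ceil(log2(7343)) = ceil(12.8422) = 13 bits


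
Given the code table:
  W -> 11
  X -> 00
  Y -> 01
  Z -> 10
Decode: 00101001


Decoding:
00 -> X
10 -> Z
10 -> Z
01 -> Y


Result: XZZY


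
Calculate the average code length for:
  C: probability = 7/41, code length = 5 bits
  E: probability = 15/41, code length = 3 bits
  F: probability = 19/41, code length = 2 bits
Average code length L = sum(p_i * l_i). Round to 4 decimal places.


Weighted contributions p_i * l_i:
  C: (7/41) * 5 = 35/41
  E: (15/41) * 3 = 45/41
  F: (19/41) * 2 = 38/41
Sum = (35 + 45 + 38)/41 = 118/41

L = 118/41 = 2.8780 bits/symbol


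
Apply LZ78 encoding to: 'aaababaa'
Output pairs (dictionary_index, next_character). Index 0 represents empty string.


LZ78 encoding steps:
Dictionary: {0: ''}
Step 1: w='' (idx 0), next='a' -> output (0, 'a'), add 'a' as idx 1
Step 2: w='a' (idx 1), next='a' -> output (1, 'a'), add 'aa' as idx 2
Step 3: w='' (idx 0), next='b' -> output (0, 'b'), add 'b' as idx 3
Step 4: w='a' (idx 1), next='b' -> output (1, 'b'), add 'ab' as idx 4
Step 5: w='aa' (idx 2), end of input -> output (2, '')


Encoded: [(0, 'a'), (1, 'a'), (0, 'b'), (1, 'b'), (2, '')]


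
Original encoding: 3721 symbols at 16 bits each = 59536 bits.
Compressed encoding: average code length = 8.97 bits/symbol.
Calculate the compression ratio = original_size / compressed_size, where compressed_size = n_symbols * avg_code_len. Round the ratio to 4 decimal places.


original_size = n_symbols * orig_bits = 3721 * 16 = 59536 bits
compressed_size = n_symbols * avg_code_len = 3721 * 8.97 = 33377.37 bits
ratio = original_size / compressed_size = 59536 / 33377.37 = 1.7837

Compression ratio = 1.7837


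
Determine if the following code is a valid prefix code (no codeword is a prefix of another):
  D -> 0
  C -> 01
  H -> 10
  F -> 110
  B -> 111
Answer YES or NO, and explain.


Checking each pair (does one codeword prefix another?):
  D='0' vs C='01': prefix -- VIOLATION

NO -- this is NOT a valid prefix code. D (0) is a prefix of C (01).


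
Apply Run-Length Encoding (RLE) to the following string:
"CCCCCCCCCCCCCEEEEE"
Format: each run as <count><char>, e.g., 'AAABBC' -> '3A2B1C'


Scanning runs left to right:
  i=0: run of 'C' x 13 -> '13C'
  i=13: run of 'E' x 5 -> '5E'

RLE = 13C5E


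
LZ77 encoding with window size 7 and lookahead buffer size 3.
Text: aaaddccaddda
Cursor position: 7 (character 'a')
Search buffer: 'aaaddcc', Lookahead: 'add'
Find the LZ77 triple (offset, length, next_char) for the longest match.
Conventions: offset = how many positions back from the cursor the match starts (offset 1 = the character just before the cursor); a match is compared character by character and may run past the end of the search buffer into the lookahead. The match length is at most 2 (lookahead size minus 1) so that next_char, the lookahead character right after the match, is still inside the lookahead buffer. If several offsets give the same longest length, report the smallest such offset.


Try each offset into the search buffer:
  offset=1 (pos 6, char 'c'): match length 0
  offset=2 (pos 5, char 'c'): match length 0
  offset=3 (pos 4, char 'd'): match length 0
  offset=4 (pos 3, char 'd'): match length 0
  offset=5 (pos 2, char 'a'): match length 2
  offset=6 (pos 1, char 'a'): match length 1
  offset=7 (pos 0, char 'a'): match length 1
Longest match has length 2 at offset 5.
next_char = character at position 7 + 2 = 9 -> 'd'

Best match: offset=5, length=2 (matching 'ad' starting at position 2)
LZ77 triple: (5, 2, 'd')


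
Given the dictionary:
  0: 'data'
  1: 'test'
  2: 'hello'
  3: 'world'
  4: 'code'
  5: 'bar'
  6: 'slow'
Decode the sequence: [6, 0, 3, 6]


Look up each index in the dictionary:
  6 -> 'slow'
  0 -> 'data'
  3 -> 'world'
  6 -> 'slow'

Decoded: "slow data world slow"


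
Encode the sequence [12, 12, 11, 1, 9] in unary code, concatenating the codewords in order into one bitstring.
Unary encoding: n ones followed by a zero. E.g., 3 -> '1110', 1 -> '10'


Encode each number as n ones followed by a terminating 0:
  12 -> 1111111111110 (13 bits)
  12 -> 1111111111110 (13 bits)
  11 -> 111111111110 (12 bits)
  1 -> 10 (2 bits)
  9 -> 1111111110 (10 bits)
Total length = 13 + 13 + 12 + 2 + 10 = 50 bits.

Unary([12, 12, 11, 1, 9]) = 11111111111101111111111110111111111110101111111110 (50 bits)


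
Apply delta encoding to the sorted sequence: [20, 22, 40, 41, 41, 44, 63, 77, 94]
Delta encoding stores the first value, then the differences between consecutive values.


First value: 20
Deltas:
  22 - 20 = 2
  40 - 22 = 18
  41 - 40 = 1
  41 - 41 = 0
  44 - 41 = 3
  63 - 44 = 19
  77 - 63 = 14
  94 - 77 = 17


Delta encoded: [20, 2, 18, 1, 0, 3, 19, 14, 17]


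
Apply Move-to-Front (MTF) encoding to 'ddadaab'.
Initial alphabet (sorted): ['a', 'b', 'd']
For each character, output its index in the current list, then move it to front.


MTF encoding:
'd': index 2 in ['a', 'b', 'd'] -> ['d', 'a', 'b']
'd': index 0 in ['d', 'a', 'b'] -> ['d', 'a', 'b']
'a': index 1 in ['d', 'a', 'b'] -> ['a', 'd', 'b']
'd': index 1 in ['a', 'd', 'b'] -> ['d', 'a', 'b']
'a': index 1 in ['d', 'a', 'b'] -> ['a', 'd', 'b']
'a': index 0 in ['a', 'd', 'b'] -> ['a', 'd', 'b']
'b': index 2 in ['a', 'd', 'b'] -> ['b', 'a', 'd']


Output: [2, 0, 1, 1, 1, 0, 2]


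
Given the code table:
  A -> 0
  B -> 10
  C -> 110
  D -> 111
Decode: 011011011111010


Decoding:
0 -> A
110 -> C
110 -> C
111 -> D
110 -> C
10 -> B


Result: ACCDCB


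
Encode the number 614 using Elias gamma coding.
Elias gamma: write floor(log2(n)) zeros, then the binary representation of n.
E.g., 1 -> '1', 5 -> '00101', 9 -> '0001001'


num_bits = floor(log2(614)) + 1 = 10
leading_zeros = num_bits - 1 = 9
binary(614) = 1001100110

Elias gamma(614) = '000000000' + '1001100110' = 0000000001001100110 (19 bits)


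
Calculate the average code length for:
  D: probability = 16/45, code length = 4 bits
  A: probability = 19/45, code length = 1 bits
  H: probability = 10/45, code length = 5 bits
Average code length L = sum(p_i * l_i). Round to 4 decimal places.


Weighted contributions p_i * l_i:
  D: (16/45) * 4 = 64/45
  A: (19/45) * 1 = 19/45
  H: (10/45) * 5 = 50/45
Sum = (64 + 19 + 50)/45 = 133/45

L = 133/45 = 2.9556 bits/symbol


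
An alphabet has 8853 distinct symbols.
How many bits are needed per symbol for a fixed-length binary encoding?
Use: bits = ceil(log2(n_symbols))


log2(8853) = 13.112
Bracket: 2^13 = 8192 < 8853 <= 2^14 = 16384
So ceil(log2(8853)) = 14

bits = ceil(log2(8853)) = ceil(13.112) = 14 bits


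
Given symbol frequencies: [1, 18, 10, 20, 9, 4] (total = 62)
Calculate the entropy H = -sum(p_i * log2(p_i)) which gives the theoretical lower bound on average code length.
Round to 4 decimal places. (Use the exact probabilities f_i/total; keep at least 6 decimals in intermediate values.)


Per-symbol terms -p_i * log2(p_i) with p_i = f_i/62:
  p = 1/62 = 0.016129: log2(p) = -5.954196, -p*log2(p) = 0.096035
  p = 18/62 = 0.290323: log2(p) = -1.784271, -p*log2(p) = 0.518014
  p = 10/62 = 0.161290: log2(p) = -2.632268, -p*log2(p) = 0.424559
  p = 20/62 = 0.322581: log2(p) = -1.632268, -p*log2(p) = 0.526538
  p = 9/62 = 0.145161: log2(p) = -2.784271, -p*log2(p) = 0.404168
  p = 4/62 = 0.064516: log2(p) = -3.954196, -p*log2(p) = 0.255109
H = 0.096035 + 0.518014 + 0.424559 + 0.526538 + 0.404168 + 0.255109 = 2.224423

H = 2.2244 bits/symbol


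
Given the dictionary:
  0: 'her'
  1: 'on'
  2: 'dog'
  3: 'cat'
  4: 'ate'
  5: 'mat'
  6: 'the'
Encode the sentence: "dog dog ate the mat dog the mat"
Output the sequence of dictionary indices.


Look up each word in the dictionary:
  'dog' -> 2
  'dog' -> 2
  'ate' -> 4
  'the' -> 6
  'mat' -> 5
  'dog' -> 2
  'the' -> 6
  'mat' -> 5

Encoded: [2, 2, 4, 6, 5, 2, 6, 5]


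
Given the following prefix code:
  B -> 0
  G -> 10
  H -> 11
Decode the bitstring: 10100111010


Decoding step by step:
Bits 10 -> G
Bits 10 -> G
Bits 0 -> B
Bits 11 -> H
Bits 10 -> G
Bits 10 -> G


Decoded message: GGBHGG


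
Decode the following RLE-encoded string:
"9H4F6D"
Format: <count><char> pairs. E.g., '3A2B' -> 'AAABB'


Expanding each <count><char> pair:
  9H -> 'HHHHHHHHH'
  4F -> 'FFFF'
  6D -> 'DDDDDD'

Decoded = HHHHHHHHHFFFFDDDDDD


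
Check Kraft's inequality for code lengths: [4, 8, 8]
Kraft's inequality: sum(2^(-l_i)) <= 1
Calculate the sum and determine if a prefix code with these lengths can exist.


Sum = 2^(-4) + 2^(-8) + 2^(-8)
    = 0.0625 + 0.00390625 + 0.00390625
    = 18/256 = 0.0703125
Since 0.0703125 <= 1, Kraft's inequality IS satisfied.
A prefix code with these lengths CAN exist.

Kraft sum = 0.0703125. Satisfied.


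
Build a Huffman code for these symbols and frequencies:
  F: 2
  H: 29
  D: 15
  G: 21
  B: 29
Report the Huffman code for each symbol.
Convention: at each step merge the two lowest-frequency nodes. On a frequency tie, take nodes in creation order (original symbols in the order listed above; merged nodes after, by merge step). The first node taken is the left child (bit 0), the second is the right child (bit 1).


Huffman tree construction:
Step 1: Merge F(2) + D(15) = 17
Step 2: Merge (F+D)(17) + G(21) = 38
Step 3: Merge H(29) + B(29) = 58
Step 4: Merge ((F+D)+G)(38) + (H+B)(58) = 96
Read each symbol's code off the tree from the root (left child = 0, right child = 1).

Codes:
  F: 000 (length 3)
  H: 10 (length 2)
  D: 001 (length 3)
  G: 01 (length 2)
  B: 11 (length 2)
Average code length: 209/96 = 2.1771 bits/symbol


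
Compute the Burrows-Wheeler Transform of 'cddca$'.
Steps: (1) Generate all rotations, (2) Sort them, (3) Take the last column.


Rotations (sorted):
  0: $cddca -> last char: a
  1: a$cddc -> last char: c
  2: ca$cdd -> last char: d
  3: cddca$ -> last char: $
  4: dca$cd -> last char: d
  5: ddca$c -> last char: c


BWT = acd$dc


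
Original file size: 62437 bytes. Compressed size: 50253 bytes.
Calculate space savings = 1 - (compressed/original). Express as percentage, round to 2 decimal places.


ratio = compressed/original = 50253/62437 = 0.804859
savings = 1 - ratio = 1 - 0.804859 = 0.195141
as a percentage: 0.195141 * 100 = 19.51%

Space savings = 1 - 50253/62437 = 19.51%


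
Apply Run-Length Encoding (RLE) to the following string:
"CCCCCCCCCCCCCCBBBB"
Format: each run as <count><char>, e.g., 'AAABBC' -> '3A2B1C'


Scanning runs left to right:
  i=0: run of 'C' x 14 -> '14C'
  i=14: run of 'B' x 4 -> '4B'

RLE = 14C4B


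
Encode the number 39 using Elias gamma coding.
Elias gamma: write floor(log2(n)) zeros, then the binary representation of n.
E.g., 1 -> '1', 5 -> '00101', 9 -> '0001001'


num_bits = floor(log2(39)) + 1 = 6
leading_zeros = num_bits - 1 = 5
binary(39) = 100111

Elias gamma(39) = '00000' + '100111' = 00000100111 (11 bits)


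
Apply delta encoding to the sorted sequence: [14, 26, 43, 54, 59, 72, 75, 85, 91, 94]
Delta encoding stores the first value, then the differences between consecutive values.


First value: 14
Deltas:
  26 - 14 = 12
  43 - 26 = 17
  54 - 43 = 11
  59 - 54 = 5
  72 - 59 = 13
  75 - 72 = 3
  85 - 75 = 10
  91 - 85 = 6
  94 - 91 = 3


Delta encoded: [14, 12, 17, 11, 5, 13, 3, 10, 6, 3]


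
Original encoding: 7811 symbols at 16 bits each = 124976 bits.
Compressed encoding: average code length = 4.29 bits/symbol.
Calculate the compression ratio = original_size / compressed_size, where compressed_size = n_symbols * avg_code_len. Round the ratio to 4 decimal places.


original_size = n_symbols * orig_bits = 7811 * 16 = 124976 bits
compressed_size = n_symbols * avg_code_len = 7811 * 4.29 = 33509.19 bits
ratio = original_size / compressed_size = 124976 / 33509.19 = 3.7296

Compression ratio = 3.7296


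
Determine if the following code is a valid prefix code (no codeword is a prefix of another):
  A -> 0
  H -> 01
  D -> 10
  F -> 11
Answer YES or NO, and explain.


Checking each pair (does one codeword prefix another?):
  A='0' vs H='01': prefix -- VIOLATION

NO -- this is NOT a valid prefix code. A (0) is a prefix of H (01).


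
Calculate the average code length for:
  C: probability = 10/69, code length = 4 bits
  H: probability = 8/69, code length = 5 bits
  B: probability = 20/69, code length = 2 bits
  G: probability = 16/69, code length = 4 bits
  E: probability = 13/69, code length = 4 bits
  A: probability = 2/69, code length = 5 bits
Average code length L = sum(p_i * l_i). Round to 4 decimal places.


Weighted contributions p_i * l_i:
  C: (10/69) * 4 = 40/69
  H: (8/69) * 5 = 40/69
  B: (20/69) * 2 = 40/69
  G: (16/69) * 4 = 64/69
  E: (13/69) * 4 = 52/69
  A: (2/69) * 5 = 10/69
Sum = (40 + 40 + 40 + 64 + 52 + 10)/69 = 246/69

L = 246/69 = 3.5652 bits/symbol


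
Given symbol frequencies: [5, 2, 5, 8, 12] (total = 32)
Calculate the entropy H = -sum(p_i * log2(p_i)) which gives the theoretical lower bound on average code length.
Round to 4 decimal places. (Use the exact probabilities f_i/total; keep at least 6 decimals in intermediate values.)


Per-symbol terms -p_i * log2(p_i) with p_i = f_i/32:
  p = 5/32 = 0.156250: log2(p) = -2.678072, -p*log2(p) = 0.418449
  p = 2/32 = 0.062500: log2(p) = -4.000000, -p*log2(p) = 0.250000
  p = 5/32 = 0.156250: log2(p) = -2.678072, -p*log2(p) = 0.418449
  p = 8/32 = 0.250000: log2(p) = -2.000000, -p*log2(p) = 0.500000
  p = 12/32 = 0.375000: log2(p) = -1.415037, -p*log2(p) = 0.530639
H = 0.418449 + 0.250000 + 0.418449 + 0.500000 + 0.530639 = 2.117537

H = 2.1175 bits/symbol
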